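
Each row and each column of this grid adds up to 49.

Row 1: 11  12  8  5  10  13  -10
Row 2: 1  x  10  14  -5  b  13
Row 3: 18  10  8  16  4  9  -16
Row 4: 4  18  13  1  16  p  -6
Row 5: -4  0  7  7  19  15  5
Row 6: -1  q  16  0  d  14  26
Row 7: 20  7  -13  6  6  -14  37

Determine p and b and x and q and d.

p = 3, b = 9, x = 7, q = -5, d = -1

The known cells in column 5 total 50, leaving 49 − 50 = -1 for the blank.
The known cells in row 6 total 54, leaving 49 − 54 = -5 for the blank.
The known cells in column 2 total 42, leaving 49 − 42 = 7 for the blank.
The known cells in row 2 total 40, leaving 49 − 40 = 9 for the blank.
The known cells in row 4 total 46, leaving 49 − 46 = 3 for the blank.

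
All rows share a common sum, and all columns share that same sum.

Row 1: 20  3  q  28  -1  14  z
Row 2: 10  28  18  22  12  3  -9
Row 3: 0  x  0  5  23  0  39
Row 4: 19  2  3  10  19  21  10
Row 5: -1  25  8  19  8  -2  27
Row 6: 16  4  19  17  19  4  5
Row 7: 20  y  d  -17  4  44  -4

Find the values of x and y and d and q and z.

Rows 2 and 4 both sum to 84, so that's the common total.
Row 3 has 0 + 0 + 5 + 23 + 0 + 39 = 67; the blank must be 84 − 67 = 17.
Column 2 has 3 + 28 + 17 + 2 + 25 + 4 = 79; the blank must be 84 − 79 = 5.
Row 7 has 20 + 5 − 17 + 4 + 44 − 4 = 52; the blank must be 84 − 52 = 32.
Column 7 has -9 + 39 + 10 + 27 + 5 − 4 = 68; the blank must be 84 − 68 = 16.
Row 1 has 20 + 3 + 28 − 1 + 14 + 16 = 80; the blank must be 84 − 80 = 4.

x = 17, y = 5, d = 32, q = 4, z = 16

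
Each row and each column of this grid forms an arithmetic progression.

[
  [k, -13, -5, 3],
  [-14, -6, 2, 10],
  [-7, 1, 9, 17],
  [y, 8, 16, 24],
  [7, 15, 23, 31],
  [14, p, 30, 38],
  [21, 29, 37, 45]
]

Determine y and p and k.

y = 0, p = 22, k = -21

Along each row the entries change by 8 per step; down each column they change by 7.
Row 4: from 8 at column 2, stepping by 8 to column 1 gives 0.
Row 6: from 14 at column 1, stepping by 8 to column 2 gives 22.
Row 1: from -13 at column 2, stepping by 8 to column 1 gives -21.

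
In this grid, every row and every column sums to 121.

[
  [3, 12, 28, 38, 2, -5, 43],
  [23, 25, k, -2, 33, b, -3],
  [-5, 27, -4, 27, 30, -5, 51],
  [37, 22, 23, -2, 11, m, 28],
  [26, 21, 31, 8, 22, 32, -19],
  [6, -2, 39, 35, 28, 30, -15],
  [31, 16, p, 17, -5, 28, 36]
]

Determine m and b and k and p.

Row 7: 31 + 16 + 17 − 5 + 28 + 36 = 123, so its missing entry is 121 − 123 = -2.
Column 3: 28 − 4 + 23 + 31 + 39 − 2 = 115, so its missing entry is 121 − 115 = 6.
Row 4: 37 + 22 + 23 − 2 + 11 + 28 = 119, so its missing entry is 121 − 119 = 2.
Row 2: 23 + 25 + 6 − 2 + 33 − 3 = 82, so its missing entry is 121 − 82 = 39.

m = 2, b = 39, k = 6, p = -2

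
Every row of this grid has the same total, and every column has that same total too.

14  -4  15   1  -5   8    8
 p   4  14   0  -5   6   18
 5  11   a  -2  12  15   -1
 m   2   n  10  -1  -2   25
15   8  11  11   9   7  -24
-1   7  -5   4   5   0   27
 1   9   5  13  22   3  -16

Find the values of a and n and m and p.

Rows 1 and 5 both sum to 37, so that's the common total.
Row 2 has 4 + 14 + 0 − 5 + 6 + 18 = 37; the blank must be 37 − 37 = 0.
Column 1 has 14 + 0 + 5 + 15 − 1 + 1 = 34; the blank must be 37 − 34 = 3.
Row 4 has 3 + 2 + 10 − 1 − 2 + 25 = 37; the blank must be 37 − 37 = 0.
Row 3 has 5 + 11 − 2 + 12 + 15 − 1 = 40; the blank must be 37 − 40 = -3.

a = -3, n = 0, m = 3, p = 0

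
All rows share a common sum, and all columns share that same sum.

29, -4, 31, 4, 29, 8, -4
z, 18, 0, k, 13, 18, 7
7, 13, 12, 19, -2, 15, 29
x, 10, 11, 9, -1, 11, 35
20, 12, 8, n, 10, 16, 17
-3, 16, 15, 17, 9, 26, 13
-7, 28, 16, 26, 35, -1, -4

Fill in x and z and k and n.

x = 18, z = 29, k = 8, n = 10

Rows 1 and 3 both sum to 93, so that's the common total.
Row 5: 20 + 12 + 8 + 10 + 16 + 17 = 83, so its missing entry is 93 − 83 = 10.
Column 4: 4 + 19 + 9 + 10 + 17 + 26 = 85, so its missing entry is 93 − 85 = 8.
Row 2: 18 + 0 + 8 + 13 + 18 + 7 = 64, so its missing entry is 93 − 64 = 29.
Row 4: 10 + 11 + 9 − 1 + 11 + 35 = 75, so its missing entry is 93 − 75 = 18.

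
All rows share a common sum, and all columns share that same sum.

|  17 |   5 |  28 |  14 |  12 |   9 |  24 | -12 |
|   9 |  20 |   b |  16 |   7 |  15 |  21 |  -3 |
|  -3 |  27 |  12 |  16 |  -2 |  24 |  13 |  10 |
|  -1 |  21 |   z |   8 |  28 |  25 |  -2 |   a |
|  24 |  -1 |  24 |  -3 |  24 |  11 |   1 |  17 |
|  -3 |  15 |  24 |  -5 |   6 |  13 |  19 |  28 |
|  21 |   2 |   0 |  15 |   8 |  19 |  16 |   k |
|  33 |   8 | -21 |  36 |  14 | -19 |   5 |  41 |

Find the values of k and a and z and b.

k = 16, a = 0, z = 18, b = 12

Rows 1 and 3 both sum to 97, so that's the common total.
Row 7 has 21 + 2 + 0 + 15 + 8 + 19 + 16 = 81; the blank must be 97 − 81 = 16.
Row 2 has 9 + 20 + 16 + 7 + 15 + 21 − 3 = 85; the blank must be 97 − 85 = 12.
Column 3 has 28 + 12 + 12 + 24 + 24 + 0 − 21 = 79; the blank must be 97 − 79 = 18.
Row 4 has -1 + 21 + 18 + 8 + 28 + 25 − 2 = 97; the blank must be 97 − 97 = 0.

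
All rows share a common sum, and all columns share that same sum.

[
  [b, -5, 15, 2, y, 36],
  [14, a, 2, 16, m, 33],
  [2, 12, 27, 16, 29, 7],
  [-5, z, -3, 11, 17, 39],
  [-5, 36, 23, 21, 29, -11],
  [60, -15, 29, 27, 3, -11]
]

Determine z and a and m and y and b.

Rows 3 and 5 both sum to 93, so that's the common total.
Column 1: 14 + 2 − 5 − 5 + 60 = 66, so its missing entry is 93 − 66 = 27.
Row 1: 27 − 5 + 15 + 2 + 36 = 75, so its missing entry is 93 − 75 = 18.
Row 4: -5 − 3 + 11 + 17 + 39 = 59, so its missing entry is 93 − 59 = 34.
Column 2: -5 + 12 + 34 + 36 − 15 = 62, so its missing entry is 93 − 62 = 31.
Row 2: 14 + 31 + 2 + 16 + 33 = 96, so its missing entry is 93 − 96 = -3.

z = 34, a = 31, m = -3, y = 18, b = 27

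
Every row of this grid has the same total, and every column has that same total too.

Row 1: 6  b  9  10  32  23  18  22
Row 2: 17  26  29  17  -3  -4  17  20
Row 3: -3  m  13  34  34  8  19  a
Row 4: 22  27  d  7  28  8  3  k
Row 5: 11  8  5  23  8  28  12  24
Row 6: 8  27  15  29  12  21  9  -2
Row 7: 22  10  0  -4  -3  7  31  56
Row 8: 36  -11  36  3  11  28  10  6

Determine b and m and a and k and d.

b = -1, m = 33, a = -19, k = 12, d = 12

Rows 2 and 5 both sum to 119, so that's the common total.
The known cells in row 1 total 120, leaving 119 − 120 = -1 for the blank.
The known cells in column 2 total 86, leaving 119 − 86 = 33 for the blank.
The known cells in row 3 total 138, leaving 119 − 138 = -19 for the blank.
The known cells in column 8 total 107, leaving 119 − 107 = 12 for the blank.
The known cells in row 4 total 107, leaving 119 − 107 = 12 for the blank.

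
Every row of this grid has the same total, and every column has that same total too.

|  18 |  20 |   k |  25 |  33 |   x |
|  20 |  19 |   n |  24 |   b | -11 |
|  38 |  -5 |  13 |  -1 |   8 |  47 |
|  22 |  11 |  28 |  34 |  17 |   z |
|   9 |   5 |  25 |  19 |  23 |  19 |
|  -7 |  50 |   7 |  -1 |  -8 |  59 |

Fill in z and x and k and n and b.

z = -12, x = -2, k = 6, n = 21, b = 27

Rows 3 and 5 both sum to 100, so that's the common total.
Column 5: 33 + 8 + 17 + 23 − 8 = 73, so its missing entry is 100 − 73 = 27.
Row 2: 20 + 19 + 24 + 27 − 11 = 79, so its missing entry is 100 − 79 = 21.
Column 3: 21 + 13 + 28 + 25 + 7 = 94, so its missing entry is 100 − 94 = 6.
Row 1: 18 + 20 + 6 + 25 + 33 = 102, so its missing entry is 100 − 102 = -2.
Row 4: 22 + 11 + 28 + 34 + 17 = 112, so its missing entry is 100 − 112 = -12.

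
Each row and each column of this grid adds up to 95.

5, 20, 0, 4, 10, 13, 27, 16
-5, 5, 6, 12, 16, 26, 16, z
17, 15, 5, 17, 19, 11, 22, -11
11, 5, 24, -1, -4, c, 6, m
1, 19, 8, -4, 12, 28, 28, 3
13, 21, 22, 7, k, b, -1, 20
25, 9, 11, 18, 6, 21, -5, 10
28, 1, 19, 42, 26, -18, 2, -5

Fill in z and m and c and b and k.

z = 19, m = 43, c = 11, b = 3, k = 10

Column 5: 10 + 16 + 19 − 4 + 12 + 6 + 26 = 85, so its missing entry is 95 − 85 = 10.
Row 6: 13 + 21 + 22 + 7 + 10 − 1 + 20 = 92, so its missing entry is 95 − 92 = 3.
Row 2: -5 + 5 + 6 + 12 + 16 + 26 + 16 = 76, so its missing entry is 95 − 76 = 19.
Column 8: 16 + 19 − 11 + 3 + 20 + 10 − 5 = 52, so its missing entry is 95 − 52 = 43.
Row 4: 11 + 5 + 24 − 1 − 4 + 6 + 43 = 84, so its missing entry is 95 − 84 = 11.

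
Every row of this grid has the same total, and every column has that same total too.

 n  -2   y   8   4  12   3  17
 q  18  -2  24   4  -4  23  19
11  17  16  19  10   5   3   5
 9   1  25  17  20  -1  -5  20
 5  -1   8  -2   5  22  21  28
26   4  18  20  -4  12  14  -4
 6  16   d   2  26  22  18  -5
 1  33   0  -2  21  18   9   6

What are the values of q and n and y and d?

q = 4, n = 24, y = 20, d = 1

Rows 3 and 4 both sum to 86, so that's the common total.
The known cells in row 2 total 82, leaving 86 − 82 = 4 for the blank.
The known cells in row 7 total 85, leaving 86 − 85 = 1 for the blank.
The known cells in column 3 total 66, leaving 86 − 66 = 20 for the blank.
The known cells in row 1 total 62, leaving 86 − 62 = 24 for the blank.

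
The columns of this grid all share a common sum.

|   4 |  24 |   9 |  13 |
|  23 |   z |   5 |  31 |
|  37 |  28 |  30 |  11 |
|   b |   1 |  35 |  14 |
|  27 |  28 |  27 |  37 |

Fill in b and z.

Column 3 sums to 106 and so does column 4; that's the common total.
In column 1 the known cells total 91, leaving 106 − 91 = 15.
In column 2 the known cells total 81, leaving 106 − 81 = 25.

b = 15, z = 25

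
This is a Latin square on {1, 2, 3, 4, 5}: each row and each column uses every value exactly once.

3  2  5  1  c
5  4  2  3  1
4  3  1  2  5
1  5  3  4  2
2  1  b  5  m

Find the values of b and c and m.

For row 1, column 5: row 1 already has {1, 2, 3, 5}; that leaves 4.
For row 5, column 5: column 5 already has {1, 2, 4, 5}; that leaves 3.
Cell (5,3): row 5 already has {1, 2, 3, 5} → 4.

b = 4, c = 4, m = 3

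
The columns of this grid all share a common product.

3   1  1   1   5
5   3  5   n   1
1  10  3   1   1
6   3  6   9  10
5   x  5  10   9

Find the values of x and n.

x = 5, n = 5

Columns 3 and 5 each multiply to 450, so every column has product 450.
Column 2: 1×3×10×3 = 90, so the missing entry is 450 ÷ 90 = 5.
Column 4: 1×1×9×10 = 90, so the missing entry is 450 ÷ 90 = 5.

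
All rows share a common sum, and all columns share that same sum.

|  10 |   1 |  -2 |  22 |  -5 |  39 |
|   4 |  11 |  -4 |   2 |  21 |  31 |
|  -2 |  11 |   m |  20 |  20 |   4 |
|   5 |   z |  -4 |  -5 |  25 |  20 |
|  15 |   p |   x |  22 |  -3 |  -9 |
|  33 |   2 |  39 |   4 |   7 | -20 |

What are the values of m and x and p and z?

Rows 1 and 2 both sum to 65, so that's the common total.
Row 4: 5 − 4 − 5 + 25 + 20 = 41, so its missing entry is 65 − 41 = 24.
Column 2: 1 + 11 + 11 + 24 + 2 = 49, so its missing entry is 65 − 49 = 16.
Row 5: 15 + 16 + 22 − 3 − 9 = 41, so its missing entry is 65 − 41 = 24.
Row 3: -2 + 11 + 20 + 20 + 4 = 53, so its missing entry is 65 − 53 = 12.

m = 12, x = 24, p = 16, z = 24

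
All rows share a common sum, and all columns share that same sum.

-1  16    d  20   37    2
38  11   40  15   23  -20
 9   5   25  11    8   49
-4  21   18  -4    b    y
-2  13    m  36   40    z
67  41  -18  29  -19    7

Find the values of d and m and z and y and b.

Rows 2 and 3 both sum to 107, so that's the common total.
Column 5 has 37 + 23 + 8 + 40 − 19 = 89; the blank must be 107 − 89 = 18.
Row 1 has -1 + 16 + 20 + 37 + 2 = 74; the blank must be 107 − 74 = 33.
Column 3 has 33 + 40 + 25 + 18 − 18 = 98; the blank must be 107 − 98 = 9.
Row 5 has -2 + 13 + 9 + 36 + 40 = 96; the blank must be 107 − 96 = 11.
Row 4 has -4 + 21 + 18 − 4 + 18 = 49; the blank must be 107 − 49 = 58.

d = 33, m = 9, z = 11, y = 58, b = 18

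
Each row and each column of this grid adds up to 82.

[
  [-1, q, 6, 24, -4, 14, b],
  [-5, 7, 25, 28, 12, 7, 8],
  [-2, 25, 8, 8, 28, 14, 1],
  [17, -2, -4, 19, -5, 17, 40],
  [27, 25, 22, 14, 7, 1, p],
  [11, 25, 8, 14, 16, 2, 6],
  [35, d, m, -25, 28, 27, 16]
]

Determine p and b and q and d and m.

p = -14, b = 25, q = 18, d = -16, m = 17

The known cells in column 3 total 65, leaving 82 − 65 = 17 for the blank.
The known cells in row 7 total 98, leaving 82 − 98 = -16 for the blank.
The known cells in column 2 total 64, leaving 82 − 64 = 18 for the blank.
The known cells in row 5 total 96, leaving 82 − 96 = -14 for the blank.
The known cells in row 1 total 57, leaving 82 − 57 = 25 for the blank.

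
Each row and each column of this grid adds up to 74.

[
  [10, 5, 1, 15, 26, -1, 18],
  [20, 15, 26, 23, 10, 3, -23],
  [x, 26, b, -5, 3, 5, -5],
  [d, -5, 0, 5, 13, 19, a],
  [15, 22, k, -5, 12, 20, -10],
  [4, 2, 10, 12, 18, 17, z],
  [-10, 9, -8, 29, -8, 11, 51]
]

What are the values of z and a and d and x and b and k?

z = 11, a = 32, d = 10, x = 25, b = 25, k = 20

The known cells in row 5 total 54, leaving 74 − 54 = 20 for the blank.
The known cells in row 6 total 63, leaving 74 − 63 = 11 for the blank.
The known cells in column 7 total 42, leaving 74 − 42 = 32 for the blank.
The known cells in row 4 total 64, leaving 74 − 64 = 10 for the blank.
The known cells in column 1 total 49, leaving 74 − 49 = 25 for the blank.
The known cells in row 3 total 49, leaving 74 − 49 = 25 for the blank.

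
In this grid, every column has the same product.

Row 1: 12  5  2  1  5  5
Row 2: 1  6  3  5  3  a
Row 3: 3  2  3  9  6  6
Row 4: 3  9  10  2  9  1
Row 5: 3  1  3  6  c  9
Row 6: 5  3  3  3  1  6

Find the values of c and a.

Columns 2 and 4 each multiply to 1620, so every column has product 1620.
Column 5: 5×3×6×9×1 = 810, so the missing entry is 1620 ÷ 810 = 2.
Column 6: 5×6×1×9×6 = 1620, so the missing entry is 1620 ÷ 1620 = 1.

c = 2, a = 1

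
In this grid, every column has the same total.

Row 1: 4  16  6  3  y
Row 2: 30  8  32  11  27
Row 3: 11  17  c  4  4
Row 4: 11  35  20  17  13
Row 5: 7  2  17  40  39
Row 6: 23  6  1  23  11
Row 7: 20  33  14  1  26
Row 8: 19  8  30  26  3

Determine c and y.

The complete columns each total 125.
Column 3 is missing 125 − 120 = 5 (since 6 + 32 + 20 + 17 + 1 + 14 + 30 = 120).
Column 5 is missing 125 − 123 = 2 (since 27 + 4 + 13 + 39 + 11 + 26 + 3 = 123).

c = 5, y = 2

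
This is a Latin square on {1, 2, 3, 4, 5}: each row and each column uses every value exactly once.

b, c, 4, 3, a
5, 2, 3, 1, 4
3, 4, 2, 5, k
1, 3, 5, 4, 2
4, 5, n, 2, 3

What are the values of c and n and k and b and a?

c = 1, n = 1, k = 1, b = 2, a = 5

For row 1, column 2: column 2 already has {2, 3, 4, 5}; that leaves 1.
For row 3, column 5: row 3 already has {2, 3, 4, 5}; that leaves 1.
For row 1, column 5: column 5 already has {1, 2, 3, 4}; that leaves 5.
Cell (1,1): row 1 already has {1, 3, 4, 5} → 2.
For row 5, column 3: row 5 already has {2, 3, 4, 5}; that leaves 1.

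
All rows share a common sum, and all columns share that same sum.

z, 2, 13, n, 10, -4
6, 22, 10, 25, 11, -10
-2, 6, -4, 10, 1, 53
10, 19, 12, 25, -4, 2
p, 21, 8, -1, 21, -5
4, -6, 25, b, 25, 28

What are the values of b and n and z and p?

Rows 2 and 3 both sum to 64, so that's the common total.
The known cells in row 6 total 76, leaving 64 − 76 = -12 for the blank.
The known cells in row 5 total 44, leaving 64 − 44 = 20 for the blank.
The known cells in column 4 total 47, leaving 64 − 47 = 17 for the blank.
The known cells in row 1 total 38, leaving 64 − 38 = 26 for the blank.

b = -12, n = 17, z = 26, p = 20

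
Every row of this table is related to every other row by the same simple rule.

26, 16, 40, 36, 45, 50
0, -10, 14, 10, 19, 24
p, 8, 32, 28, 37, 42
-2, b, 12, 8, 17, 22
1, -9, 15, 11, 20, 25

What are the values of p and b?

The difference between any two rows is the same in every column — this is an addition table with the headers hidden.
Row 3 minus row 1 is 42 − 50 = -8, so its entry in column 1 is 26 + (-8) = 18.
Row 4 minus row 1 is 22 − 50 = -28, so its entry in column 2 is 16 + (-28) = -12.

p = 18, b = -12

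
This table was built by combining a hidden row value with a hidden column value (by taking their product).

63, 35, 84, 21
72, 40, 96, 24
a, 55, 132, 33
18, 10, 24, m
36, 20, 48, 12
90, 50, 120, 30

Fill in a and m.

a = 99, m = 6

Each row is a constant multiple of every other row — this is a multiplication table with the headers hidden.
Row 3 is 132/84 = 11/7 times row 1, so its entry in column 1 is 63 × 11/7 = 99.
Row 4 is 24/84 = 2/7 times row 1, so its entry in column 4 is 21 × 2/7 = 6.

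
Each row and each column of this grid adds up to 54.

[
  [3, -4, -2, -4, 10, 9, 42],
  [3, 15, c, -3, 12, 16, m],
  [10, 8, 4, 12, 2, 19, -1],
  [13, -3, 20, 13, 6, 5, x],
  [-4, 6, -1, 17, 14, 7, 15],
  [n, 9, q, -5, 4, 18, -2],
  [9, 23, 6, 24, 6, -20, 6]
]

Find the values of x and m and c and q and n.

x = 0, m = -6, c = 17, q = 10, n = 20

The known cells in column 1 total 34, leaving 54 − 34 = 20 for the blank.
The known cells in row 4 total 54, leaving 54 − 54 = 0 for the blank.
The known cells in column 7 total 60, leaving 54 − 60 = -6 for the blank.
The known cells in row 2 total 37, leaving 54 − 37 = 17 for the blank.
The known cells in row 6 total 44, leaving 54 − 44 = 10 for the blank.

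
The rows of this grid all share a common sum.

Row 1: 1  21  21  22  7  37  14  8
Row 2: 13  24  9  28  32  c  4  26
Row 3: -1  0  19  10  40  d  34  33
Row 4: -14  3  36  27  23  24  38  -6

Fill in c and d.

c = -5, d = -4

Row 1 sums to 131 and so does row 4; that's the common total.
In row 2 the known cells total 136, leaving 131 − 136 = -5.
In row 3 the known cells total 135, leaving 131 − 135 = -4.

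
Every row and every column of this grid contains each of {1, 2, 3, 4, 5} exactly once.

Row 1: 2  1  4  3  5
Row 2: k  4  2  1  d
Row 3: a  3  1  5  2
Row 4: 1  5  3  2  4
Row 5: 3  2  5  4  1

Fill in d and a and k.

Cell (3,1): row 3 already has {1, 2, 3, 5} → 4.
At (row 2, col 1): column 1 already has {1, 2, 3, 4}, so the value is 5.
At (row 2, col 5): row 2 already has {1, 2, 4, 5}, so the value is 3.

d = 3, a = 4, k = 5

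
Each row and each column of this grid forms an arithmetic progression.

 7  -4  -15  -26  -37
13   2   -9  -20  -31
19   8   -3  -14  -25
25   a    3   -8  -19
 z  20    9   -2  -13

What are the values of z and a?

z = 31, a = 14

Along each row the entries change by -11 per step; down each column they change by 6.
Row 5: from 20 at column 2, stepping by -11 to column 1 gives 31.
Row 4: from 25 at column 1, stepping by -11 to column 2 gives 14.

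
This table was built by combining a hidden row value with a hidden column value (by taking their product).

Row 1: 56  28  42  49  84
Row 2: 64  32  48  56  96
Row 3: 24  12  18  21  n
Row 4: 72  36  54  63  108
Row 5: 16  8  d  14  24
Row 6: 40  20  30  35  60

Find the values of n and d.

Each row is a constant multiple of every other row — this is a multiplication table with the headers hidden.
Row 3 is 21/49 = 3/7 times row 1, so its entry in column 5 is 84 × 3/7 = 36.
Row 5 is 14/49 = 2/7 times row 1, so its entry in column 3 is 42 × 2/7 = 12.

n = 36, d = 12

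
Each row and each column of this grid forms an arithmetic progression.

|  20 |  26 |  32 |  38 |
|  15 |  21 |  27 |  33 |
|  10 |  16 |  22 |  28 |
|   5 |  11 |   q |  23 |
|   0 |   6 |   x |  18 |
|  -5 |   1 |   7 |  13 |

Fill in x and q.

Along each row the entries change by 6 per step; down each column they change by -5.
Row 5: from 0 at column 1, stepping by 6 to column 3 gives 12.
Row 4: from 5 at column 1, stepping by 6 to column 3 gives 17.

x = 12, q = 17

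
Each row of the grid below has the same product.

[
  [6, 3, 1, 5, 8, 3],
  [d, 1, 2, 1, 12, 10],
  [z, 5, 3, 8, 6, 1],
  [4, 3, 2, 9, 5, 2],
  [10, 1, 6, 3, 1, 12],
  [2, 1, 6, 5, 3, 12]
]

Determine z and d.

Rows 4 and 6 each multiply to 2160, so every row has product 2160.
Row 3: 5×3×8×6×1 = 720, so the missing entry is 2160 ÷ 720 = 3.
Row 2: 1×2×1×12×10 = 240, so the missing entry is 2160 ÷ 240 = 9.

z = 3, d = 9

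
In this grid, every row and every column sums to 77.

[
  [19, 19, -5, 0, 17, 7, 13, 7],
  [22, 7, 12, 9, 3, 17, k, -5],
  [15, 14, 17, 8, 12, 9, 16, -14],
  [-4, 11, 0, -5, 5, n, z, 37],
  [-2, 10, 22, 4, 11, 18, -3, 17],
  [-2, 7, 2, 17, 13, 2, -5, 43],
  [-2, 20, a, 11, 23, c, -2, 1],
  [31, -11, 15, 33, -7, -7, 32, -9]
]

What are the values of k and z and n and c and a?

The known cells in column 3 total 63, leaving 77 − 63 = 14 for the blank.
The known cells in row 7 total 65, leaving 77 − 65 = 12 for the blank.
The known cells in row 2 total 65, leaving 77 − 65 = 12 for the blank.
The known cells in column 7 total 63, leaving 77 − 63 = 14 for the blank.
The known cells in row 4 total 58, leaving 77 − 58 = 19 for the blank.

k = 12, z = 14, n = 19, c = 12, a = 14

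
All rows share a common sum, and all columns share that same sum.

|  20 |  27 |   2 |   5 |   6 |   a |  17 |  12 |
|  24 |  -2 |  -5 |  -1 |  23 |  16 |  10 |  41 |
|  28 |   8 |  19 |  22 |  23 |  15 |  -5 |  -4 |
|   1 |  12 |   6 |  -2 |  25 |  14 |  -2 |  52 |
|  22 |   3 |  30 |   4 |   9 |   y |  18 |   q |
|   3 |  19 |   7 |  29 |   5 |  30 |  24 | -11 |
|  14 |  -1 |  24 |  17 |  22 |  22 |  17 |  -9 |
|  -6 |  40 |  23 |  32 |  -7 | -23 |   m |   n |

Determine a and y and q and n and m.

a = 17, y = 15, q = 5, n = 20, m = 27

Rows 2 and 3 both sum to 106, so that's the common total.
Column 7: 17 + 10 − 5 − 2 + 18 + 24 + 17 = 79, so its missing entry is 106 − 79 = 27.
Row 8: -6 + 40 + 23 + 32 − 7 − 23 + 27 = 86, so its missing entry is 106 − 86 = 20.
Row 1: 20 + 27 + 2 + 5 + 6 + 17 + 12 = 89, so its missing entry is 106 − 89 = 17.
Column 6: 17 + 16 + 15 + 14 + 30 + 22 − 23 = 91, so its missing entry is 106 − 91 = 15.
Row 5: 22 + 3 + 30 + 4 + 9 + 15 + 18 = 101, so its missing entry is 106 − 101 = 5.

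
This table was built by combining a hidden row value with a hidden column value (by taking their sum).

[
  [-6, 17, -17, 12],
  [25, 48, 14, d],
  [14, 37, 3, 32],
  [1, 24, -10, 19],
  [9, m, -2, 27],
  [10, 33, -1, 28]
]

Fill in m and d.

The difference between any two rows is the same in every column — this is an addition table with the headers hidden.
Row 5 minus row 1 is -2 − (-17) = 15, so its entry in column 2 is 17 + 15 = 32.
Row 2 minus row 1 is 14 − (-17) = 31, so its entry in column 4 is 12 + 31 = 43.

m = 32, d = 43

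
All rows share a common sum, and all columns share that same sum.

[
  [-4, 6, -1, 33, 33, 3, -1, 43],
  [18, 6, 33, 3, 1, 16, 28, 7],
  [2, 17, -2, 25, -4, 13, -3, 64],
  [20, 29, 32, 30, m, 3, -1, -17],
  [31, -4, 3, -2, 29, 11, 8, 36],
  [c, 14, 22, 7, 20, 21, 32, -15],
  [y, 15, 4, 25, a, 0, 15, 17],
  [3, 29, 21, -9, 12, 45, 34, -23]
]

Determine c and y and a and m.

c = 11, y = 31, a = 5, m = 16

Rows 1 and 2 both sum to 112, so that's the common total.
Row 6 has 14 + 22 + 7 + 20 + 21 + 32 − 15 = 101; the blank must be 112 − 101 = 11.
Row 4 has 20 + 29 + 32 + 30 + 3 − 1 − 17 = 96; the blank must be 112 − 96 = 16.
Column 5 has 33 + 1 − 4 + 16 + 29 + 20 + 12 = 107; the blank must be 112 − 107 = 5.
Row 7 has 15 + 4 + 25 + 5 + 0 + 15 + 17 = 81; the blank must be 112 − 81 = 31.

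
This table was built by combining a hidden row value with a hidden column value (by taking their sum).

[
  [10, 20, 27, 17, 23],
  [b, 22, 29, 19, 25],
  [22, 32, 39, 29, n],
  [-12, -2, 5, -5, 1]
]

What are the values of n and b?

The difference between any two rows is the same in every column — this is an addition table with the headers hidden.
Row 3 minus row 1 is 39 − 27 = 12, so its entry in column 5 is 23 + 12 = 35.
Row 2 minus row 1 is 29 − 27 = 2, so its entry in column 1 is 10 + 2 = 12.

n = 35, b = 12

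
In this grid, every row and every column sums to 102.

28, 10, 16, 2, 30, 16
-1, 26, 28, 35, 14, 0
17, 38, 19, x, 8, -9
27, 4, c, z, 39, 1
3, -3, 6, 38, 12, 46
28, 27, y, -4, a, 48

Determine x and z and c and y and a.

x = 29, z = 2, c = 29, y = 4, a = -1

Column 5: 30 + 14 + 8 + 39 + 12 = 103, so its missing entry is 102 − 103 = -1.
Row 3: 17 + 38 + 19 + 8 − 9 = 73, so its missing entry is 102 − 73 = 29.
Column 4: 2 + 35 + 29 + 38 − 4 = 100, so its missing entry is 102 − 100 = 2.
Row 4: 27 + 4 + 2 + 39 + 1 = 73, so its missing entry is 102 − 73 = 29.
Row 6: 28 + 27 − 4 − 1 + 48 = 98, so its missing entry is 102 − 98 = 4.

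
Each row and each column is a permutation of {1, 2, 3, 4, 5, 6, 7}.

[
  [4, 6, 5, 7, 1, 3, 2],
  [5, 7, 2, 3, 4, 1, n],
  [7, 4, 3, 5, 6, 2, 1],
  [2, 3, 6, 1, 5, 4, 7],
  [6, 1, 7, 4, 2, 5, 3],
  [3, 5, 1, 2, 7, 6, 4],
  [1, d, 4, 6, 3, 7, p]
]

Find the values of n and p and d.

n = 6, p = 5, d = 2

Cell (2,7): row 2 already has {1, 2, 3, 4, 5, 7} → 6.
At (row 7, col 7): column 7 already has {1, 2, 3, 4, 6, 7}, so the value is 5.
Cell (7,2): row 7 already has {1, 3, 4, 5, 6, 7} → 2.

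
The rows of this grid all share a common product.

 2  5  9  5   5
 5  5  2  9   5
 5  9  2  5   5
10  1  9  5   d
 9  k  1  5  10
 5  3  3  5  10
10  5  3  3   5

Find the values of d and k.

d = 5, k = 5

Rows 3 and 7 each multiply to 2250, so every row has product 2250.
Row 4: 10×1×9×5 = 450, so the missing entry is 2250 ÷ 450 = 5.
Row 5: 9×1×5×10 = 450, so the missing entry is 2250 ÷ 450 = 5.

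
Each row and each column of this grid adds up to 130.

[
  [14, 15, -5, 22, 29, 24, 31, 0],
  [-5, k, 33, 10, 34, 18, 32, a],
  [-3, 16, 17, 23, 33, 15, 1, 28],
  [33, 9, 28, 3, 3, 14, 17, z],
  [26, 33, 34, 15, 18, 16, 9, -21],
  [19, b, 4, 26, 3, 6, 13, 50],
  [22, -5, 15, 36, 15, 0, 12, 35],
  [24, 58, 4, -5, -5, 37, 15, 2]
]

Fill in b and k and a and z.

b = 9, k = -5, a = 13, z = 23

Row 4: 33 + 9 + 28 + 3 + 3 + 14 + 17 = 107, so its missing entry is 130 − 107 = 23.
Row 6: 19 + 4 + 26 + 3 + 6 + 13 + 50 = 121, so its missing entry is 130 − 121 = 9.
Column 2: 15 + 16 + 9 + 33 + 9 − 5 + 58 = 135, so its missing entry is 130 − 135 = -5.
Row 2: -5 − 5 + 33 + 10 + 34 + 18 + 32 = 117, so its missing entry is 130 − 117 = 13.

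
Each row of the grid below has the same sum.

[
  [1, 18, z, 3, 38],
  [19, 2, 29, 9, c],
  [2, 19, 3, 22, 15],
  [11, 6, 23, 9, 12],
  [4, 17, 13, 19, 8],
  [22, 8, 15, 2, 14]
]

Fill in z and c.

z = 1, c = 2

The complete rows each total 61.
Row 1 is missing 61 − 60 = 1 (since 1 + 18 + 3 + 38 = 60).
Row 2 is missing 61 − 59 = 2 (since 19 + 2 + 29 + 9 = 59).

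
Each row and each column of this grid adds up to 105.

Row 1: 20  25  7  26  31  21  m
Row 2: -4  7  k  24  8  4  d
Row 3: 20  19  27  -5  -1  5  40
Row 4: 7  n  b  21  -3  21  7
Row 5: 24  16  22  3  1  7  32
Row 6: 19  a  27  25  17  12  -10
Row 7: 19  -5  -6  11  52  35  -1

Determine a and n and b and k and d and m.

a = 15, n = 28, b = 24, k = 4, d = 62, m = -25

Row 6 has 19 + 27 + 25 + 17 + 12 − 10 = 90; the blank must be 105 − 90 = 15.
Column 2 has 25 + 7 + 19 + 16 + 15 − 5 = 77; the blank must be 105 − 77 = 28.
Row 1 has 20 + 25 + 7 + 26 + 31 + 21 = 130; the blank must be 105 − 130 = -25.
Column 7 has -25 + 40 + 7 + 32 − 10 − 1 = 43; the blank must be 105 − 43 = 62.
Row 2 has -4 + 7 + 24 + 8 + 4 + 62 = 101; the blank must be 105 − 101 = 4.
Row 4 has 7 + 28 + 21 − 3 + 21 + 7 = 81; the blank must be 105 − 81 = 24.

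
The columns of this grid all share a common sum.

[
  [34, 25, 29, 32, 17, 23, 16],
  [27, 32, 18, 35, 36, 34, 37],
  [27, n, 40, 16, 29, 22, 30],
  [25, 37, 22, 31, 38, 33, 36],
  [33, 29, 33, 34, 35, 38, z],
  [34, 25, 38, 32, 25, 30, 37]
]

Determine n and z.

The complete columns each total 180.
Column 2 is missing 180 − 148 = 32 (since 25 + 32 + 37 + 29 + 25 = 148).
Column 7 is missing 180 − 156 = 24 (since 16 + 37 + 30 + 36 + 37 = 156).

n = 32, z = 24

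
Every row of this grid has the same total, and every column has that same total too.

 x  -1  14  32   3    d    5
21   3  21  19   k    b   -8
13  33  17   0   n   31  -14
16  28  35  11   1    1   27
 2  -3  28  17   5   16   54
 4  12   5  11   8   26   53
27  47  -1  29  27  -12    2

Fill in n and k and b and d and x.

Rows 4 and 5 both sum to 119, so that's the common total.
The known cells in row 3 total 80, leaving 119 − 80 = 39 for the blank.
The known cells in column 1 total 83, leaving 119 − 83 = 36 for the blank.
The known cells in column 5 total 83, leaving 119 − 83 = 36 for the blank.
The known cells in row 2 total 92, leaving 119 − 92 = 27 for the blank.
The known cells in row 1 total 89, leaving 119 − 89 = 30 for the blank.

n = 39, k = 36, b = 27, d = 30, x = 36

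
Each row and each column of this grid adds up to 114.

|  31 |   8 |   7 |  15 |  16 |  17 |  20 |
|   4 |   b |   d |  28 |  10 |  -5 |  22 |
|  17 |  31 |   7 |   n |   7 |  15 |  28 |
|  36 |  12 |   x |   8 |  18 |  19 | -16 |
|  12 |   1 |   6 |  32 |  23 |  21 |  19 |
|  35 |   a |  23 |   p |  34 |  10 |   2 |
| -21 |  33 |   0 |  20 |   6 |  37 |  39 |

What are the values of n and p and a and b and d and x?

n = 9, p = 2, a = 8, b = 21, d = 34, x = 37

Row 3: 17 + 31 + 7 + 7 + 15 + 28 = 105, so its missing entry is 114 − 105 = 9.
Column 4: 15 + 28 + 9 + 8 + 32 + 20 = 112, so its missing entry is 114 − 112 = 2.
Row 6: 35 + 23 + 2 + 34 + 10 + 2 = 106, so its missing entry is 114 − 106 = 8.
Column 2: 8 + 31 + 12 + 1 + 8 + 33 = 93, so its missing entry is 114 − 93 = 21.
Row 2: 4 + 21 + 28 + 10 − 5 + 22 = 80, so its missing entry is 114 − 80 = 34.
Row 4: 36 + 12 + 8 + 18 + 19 − 16 = 77, so its missing entry is 114 − 77 = 37.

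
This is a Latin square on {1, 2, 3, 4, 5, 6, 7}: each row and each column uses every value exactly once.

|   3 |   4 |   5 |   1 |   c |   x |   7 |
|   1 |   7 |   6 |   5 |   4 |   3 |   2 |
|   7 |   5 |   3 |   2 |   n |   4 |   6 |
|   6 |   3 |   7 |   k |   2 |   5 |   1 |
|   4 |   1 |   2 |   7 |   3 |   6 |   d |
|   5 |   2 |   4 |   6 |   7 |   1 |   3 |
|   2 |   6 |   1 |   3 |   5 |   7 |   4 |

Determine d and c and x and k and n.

Cell (3,5): row 3 already has {2, 3, 4, 5, 6, 7} → 1.
For row 1, column 5: column 5 already has {1, 2, 3, 4, 5, 7}; that leaves 6.
Cell (5,7): row 5 already has {1, 2, 3, 4, 6, 7} → 5.
Cell (4,4): row 4 already has {1, 2, 3, 5, 6, 7} → 4.
At (row 1, col 6): row 1 already has {1, 3, 4, 5, 6, 7}, so the value is 2.

d = 5, c = 6, x = 2, k = 4, n = 1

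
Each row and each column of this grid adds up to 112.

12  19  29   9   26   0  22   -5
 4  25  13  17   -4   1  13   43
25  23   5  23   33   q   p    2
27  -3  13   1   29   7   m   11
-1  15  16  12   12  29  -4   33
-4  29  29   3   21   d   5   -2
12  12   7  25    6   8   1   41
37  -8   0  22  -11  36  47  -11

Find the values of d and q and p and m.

Row 6 has -4 + 29 + 29 + 3 + 21 + 5 − 2 = 81; the blank must be 112 − 81 = 31.
Column 6 has 0 + 1 + 7 + 29 + 31 + 8 + 36 = 112; the blank must be 112 − 112 = 0.
Row 3 has 25 + 23 + 5 + 23 + 33 + 0 + 2 = 111; the blank must be 112 − 111 = 1.
Row 4 has 27 − 3 + 13 + 1 + 29 + 7 + 11 = 85; the blank must be 112 − 85 = 27.

d = 31, q = 0, p = 1, m = 27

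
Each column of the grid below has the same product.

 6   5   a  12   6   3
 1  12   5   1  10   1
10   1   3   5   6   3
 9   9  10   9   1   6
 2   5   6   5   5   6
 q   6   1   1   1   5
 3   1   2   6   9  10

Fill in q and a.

Columns 2 and 5 each multiply to 16200, so every column has product 16200.
Column 1: 6×1×10×9×2×3 = 3240, so the missing entry is 16200 ÷ 3240 = 5.
Column 3: 5×3×10×6×1×2 = 1800, so the missing entry is 16200 ÷ 1800 = 9.

q = 5, a = 9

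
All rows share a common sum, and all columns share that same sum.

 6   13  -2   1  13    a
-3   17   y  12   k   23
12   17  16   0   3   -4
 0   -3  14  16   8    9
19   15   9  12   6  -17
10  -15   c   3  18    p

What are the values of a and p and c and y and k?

a = 13, p = 20, c = 8, y = -1, k = -4

Rows 3 and 4 both sum to 44, so that's the common total.
Column 5 has 13 + 3 + 8 + 6 + 18 = 48; the blank must be 44 − 48 = -4.
Row 2 has -3 + 17 + 12 − 4 + 23 = 45; the blank must be 44 − 45 = -1.
Row 1 has 6 + 13 − 2 + 1 + 13 = 31; the blank must be 44 − 31 = 13.
Column 6 has 13 + 23 − 4 + 9 − 17 = 24; the blank must be 44 − 24 = 20.
Row 6 has 10 − 15 + 3 + 18 + 20 = 36; the blank must be 44 − 36 = 8.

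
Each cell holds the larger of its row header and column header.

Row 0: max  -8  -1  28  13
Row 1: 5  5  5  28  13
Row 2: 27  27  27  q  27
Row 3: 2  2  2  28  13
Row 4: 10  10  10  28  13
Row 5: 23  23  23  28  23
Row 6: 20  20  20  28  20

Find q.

28

max(27, 28) = 28.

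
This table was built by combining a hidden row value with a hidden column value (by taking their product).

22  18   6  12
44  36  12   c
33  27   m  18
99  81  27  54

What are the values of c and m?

c = 24, m = 9

Each row is a constant multiple of every other row — this is a multiplication table with the headers hidden.
Row 2 is 44/22 = 2/1 times row 1, so its entry in column 4 is 12 × 2/1 = 24.
Row 3 is 33/22 = 3/2 times row 1, so its entry in column 3 is 6 × 3/2 = 9.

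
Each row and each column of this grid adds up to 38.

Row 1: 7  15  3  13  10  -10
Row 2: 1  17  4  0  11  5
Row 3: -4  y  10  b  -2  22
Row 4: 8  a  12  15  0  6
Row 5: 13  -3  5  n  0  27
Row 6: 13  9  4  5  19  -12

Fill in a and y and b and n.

a = -3, y = 3, b = 9, n = -4

Row 4 has 8 + 12 + 15 + 0 + 6 = 41; the blank must be 38 − 41 = -3.
Column 2 has 15 + 17 − 3 − 3 + 9 = 35; the blank must be 38 − 35 = 3.
Row 3 has -4 + 3 + 10 − 2 + 22 = 29; the blank must be 38 − 29 = 9.
Row 5 has 13 − 3 + 5 + 0 + 27 = 42; the blank must be 38 − 42 = -4.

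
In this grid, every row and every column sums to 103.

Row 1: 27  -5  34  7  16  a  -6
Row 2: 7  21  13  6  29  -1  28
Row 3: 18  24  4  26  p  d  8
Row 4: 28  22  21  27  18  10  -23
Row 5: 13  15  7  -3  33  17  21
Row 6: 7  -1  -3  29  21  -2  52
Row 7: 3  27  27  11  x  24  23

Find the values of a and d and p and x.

Row 7 has 3 + 27 + 27 + 11 + 24 + 23 = 115; the blank must be 103 − 115 = -12.
Column 5 has 16 + 29 + 18 + 33 + 21 − 12 = 105; the blank must be 103 − 105 = -2.
Row 3 has 18 + 24 + 4 + 26 − 2 + 8 = 78; the blank must be 103 − 78 = 25.
Row 1 has 27 − 5 + 34 + 7 + 16 − 6 = 73; the blank must be 103 − 73 = 30.

a = 30, d = 25, p = -2, x = -12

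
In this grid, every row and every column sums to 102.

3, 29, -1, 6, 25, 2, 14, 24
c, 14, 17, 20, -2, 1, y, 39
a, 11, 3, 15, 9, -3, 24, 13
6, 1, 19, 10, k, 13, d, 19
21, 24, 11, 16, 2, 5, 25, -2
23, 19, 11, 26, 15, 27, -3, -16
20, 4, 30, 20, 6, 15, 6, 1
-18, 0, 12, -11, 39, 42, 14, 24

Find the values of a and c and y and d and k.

Column 5: 25 − 2 + 9 + 2 + 15 + 6 + 39 = 94, so its missing entry is 102 − 94 = 8.
Row 3: 11 + 3 + 15 + 9 − 3 + 24 + 13 = 72, so its missing entry is 102 − 72 = 30.
Row 4: 6 + 1 + 19 + 10 + 8 + 13 + 19 = 76, so its missing entry is 102 − 76 = 26.
Column 1: 3 + 30 + 6 + 21 + 23 + 20 − 18 = 85, so its missing entry is 102 − 85 = 17.
Row 2: 17 + 14 + 17 + 20 − 2 + 1 + 39 = 106, so its missing entry is 102 − 106 = -4.

a = 30, c = 17, y = -4, d = 26, k = 8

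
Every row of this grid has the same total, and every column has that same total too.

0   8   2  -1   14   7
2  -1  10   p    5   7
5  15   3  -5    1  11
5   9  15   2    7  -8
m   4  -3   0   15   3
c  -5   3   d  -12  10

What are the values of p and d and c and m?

p = 7, d = 27, c = 7, m = 11

Rows 1 and 3 both sum to 30, so that's the common total.
The known cells in row 5 total 19, leaving 30 − 19 = 11 for the blank.
The known cells in column 1 total 23, leaving 30 − 23 = 7 for the blank.
The known cells in row 6 total 3, leaving 30 − 3 = 27 for the blank.
The known cells in row 2 total 23, leaving 30 − 23 = 7 for the blank.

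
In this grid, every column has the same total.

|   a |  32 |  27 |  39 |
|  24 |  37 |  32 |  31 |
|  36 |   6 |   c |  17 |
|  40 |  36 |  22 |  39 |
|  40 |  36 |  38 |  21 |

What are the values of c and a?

c = 28, a = 7

The complete columns each total 147.
Column 3 is missing 147 − 119 = 28 (since 27 + 32 + 22 + 38 = 119).
Column 1 is missing 147 − 140 = 7 (since 24 + 36 + 40 + 40 = 140).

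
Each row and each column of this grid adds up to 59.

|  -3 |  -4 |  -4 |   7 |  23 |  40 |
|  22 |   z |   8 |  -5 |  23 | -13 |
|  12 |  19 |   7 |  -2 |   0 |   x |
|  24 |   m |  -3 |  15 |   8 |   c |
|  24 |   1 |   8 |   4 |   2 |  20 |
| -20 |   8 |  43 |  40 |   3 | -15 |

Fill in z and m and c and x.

z = 24, m = 11, c = 4, x = 23

Row 2: 22 + 8 − 5 + 23 − 13 = 35, so its missing entry is 59 − 35 = 24.
Column 2: -4 + 24 + 19 + 1 + 8 = 48, so its missing entry is 59 − 48 = 11.
Row 3: 12 + 19 + 7 − 2 + 0 = 36, so its missing entry is 59 − 36 = 23.
Row 4: 24 + 11 − 3 + 15 + 8 = 55, so its missing entry is 59 − 55 = 4.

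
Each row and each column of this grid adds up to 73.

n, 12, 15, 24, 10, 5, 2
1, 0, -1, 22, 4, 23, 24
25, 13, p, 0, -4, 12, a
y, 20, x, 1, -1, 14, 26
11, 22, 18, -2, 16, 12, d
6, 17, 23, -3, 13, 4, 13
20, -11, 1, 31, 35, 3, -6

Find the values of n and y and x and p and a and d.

n = 5, y = 5, x = 8, p = 9, a = 18, d = -4

Row 1 has 12 + 15 + 24 + 10 + 5 + 2 = 68; the blank must be 73 − 68 = 5.
Row 5 has 11 + 22 + 18 − 2 + 16 + 12 = 77; the blank must be 73 − 77 = -4.
Column 1 has 5 + 1 + 25 + 11 + 6 + 20 = 68; the blank must be 73 − 68 = 5.
Column 7 has 2 + 24 + 26 − 4 + 13 − 6 = 55; the blank must be 73 − 55 = 18.
Row 3 has 25 + 13 + 0 − 4 + 12 + 18 = 64; the blank must be 73 − 64 = 9.
Row 4 has 5 + 20 + 1 − 1 + 14 + 26 = 65; the blank must be 73 − 65 = 8.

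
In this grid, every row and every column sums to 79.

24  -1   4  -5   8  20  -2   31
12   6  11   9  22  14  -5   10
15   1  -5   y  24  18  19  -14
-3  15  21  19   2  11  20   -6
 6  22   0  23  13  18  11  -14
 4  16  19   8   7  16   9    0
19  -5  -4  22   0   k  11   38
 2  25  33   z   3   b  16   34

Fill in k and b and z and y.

k = -2, b = -16, z = -18, y = 21

Row 3: 15 + 1 − 5 + 24 + 18 + 19 − 14 = 58, so its missing entry is 79 − 58 = 21.
Row 7: 19 − 5 − 4 + 22 + 0 + 11 + 38 = 81, so its missing entry is 79 − 81 = -2.
Column 6: 20 + 14 + 18 + 11 + 18 + 16 − 2 = 95, so its missing entry is 79 − 95 = -16.
Row 8: 2 + 25 + 33 + 3 − 16 + 16 + 34 = 97, so its missing entry is 79 − 97 = -18.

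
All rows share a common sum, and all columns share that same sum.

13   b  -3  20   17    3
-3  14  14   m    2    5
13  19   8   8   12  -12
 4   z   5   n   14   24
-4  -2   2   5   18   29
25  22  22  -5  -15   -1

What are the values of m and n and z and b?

m = 16, n = 4, z = -3, b = -2

Rows 3 and 5 both sum to 48, so that's the common total.
Row 2 has -3 + 14 + 14 + 2 + 5 = 32; the blank must be 48 − 32 = 16.
Column 4 has 20 + 16 + 8 + 5 − 5 = 44; the blank must be 48 − 44 = 4.
Row 4 has 4 + 5 + 4 + 14 + 24 = 51; the blank must be 48 − 51 = -3.
Row 1 has 13 − 3 + 20 + 17 + 3 = 50; the blank must be 48 − 50 = -2.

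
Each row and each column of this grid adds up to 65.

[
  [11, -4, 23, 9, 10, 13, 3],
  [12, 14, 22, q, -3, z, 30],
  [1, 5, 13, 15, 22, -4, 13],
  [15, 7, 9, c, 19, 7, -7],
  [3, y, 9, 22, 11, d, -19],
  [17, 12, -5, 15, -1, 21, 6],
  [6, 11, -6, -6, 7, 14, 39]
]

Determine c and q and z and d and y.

The known cells in column 2 total 45, leaving 65 − 45 = 20 for the blank.
The known cells in row 5 total 46, leaving 65 − 46 = 19 for the blank.
The known cells in column 6 total 70, leaving 65 − 70 = -5 for the blank.
The known cells in row 4 total 50, leaving 65 − 50 = 15 for the blank.
The known cells in row 2 total 70, leaving 65 − 70 = -5 for the blank.

c = 15, q = -5, z = -5, d = 19, y = 20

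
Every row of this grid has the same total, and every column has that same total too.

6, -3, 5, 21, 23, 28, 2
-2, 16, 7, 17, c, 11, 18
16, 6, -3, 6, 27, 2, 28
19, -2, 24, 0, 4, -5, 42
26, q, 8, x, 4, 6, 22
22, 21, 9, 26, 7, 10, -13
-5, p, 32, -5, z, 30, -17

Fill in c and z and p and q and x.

Rows 1 and 3 both sum to 82, so that's the common total.
Column 4 has 21 + 17 + 6 + 0 + 26 − 5 = 65; the blank must be 82 − 65 = 17.
Row 2 has -2 + 16 + 7 + 17 + 11 + 18 = 67; the blank must be 82 − 67 = 15.
Column 5 has 23 + 15 + 27 + 4 + 4 + 7 = 80; the blank must be 82 − 80 = 2.
Row 7 has -5 + 32 − 5 + 2 + 30 − 17 = 37; the blank must be 82 − 37 = 45.
Row 5 has 26 + 8 + 17 + 4 + 6 + 22 = 83; the blank must be 82 − 83 = -1.

c = 15, z = 2, p = 45, q = -1, x = 17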